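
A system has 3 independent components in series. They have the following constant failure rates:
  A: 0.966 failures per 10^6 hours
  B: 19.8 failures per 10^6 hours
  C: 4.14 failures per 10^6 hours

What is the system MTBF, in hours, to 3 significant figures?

Series of exponential components: λ_sys = Σ λ_i
λ_sys = 0.000000966 + 0.0000198 + 0.00000414 = 2.4906e-05 /h
MTBF = 1 / λ_sys = 40200 h

40200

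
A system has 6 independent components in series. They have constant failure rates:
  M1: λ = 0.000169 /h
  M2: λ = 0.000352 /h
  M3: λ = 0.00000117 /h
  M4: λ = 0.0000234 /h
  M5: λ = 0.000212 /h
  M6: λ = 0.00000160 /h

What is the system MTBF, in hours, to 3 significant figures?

1320

Series of exponential components: λ_sys = Σ λ_i
λ_sys = 0.000169 + 0.000352 + 0.00000117 + 0.0000234 + 0.000212 + 0.00000160 = 7.5917e-04 /h
MTBF = 1 / λ_sys = 1320 h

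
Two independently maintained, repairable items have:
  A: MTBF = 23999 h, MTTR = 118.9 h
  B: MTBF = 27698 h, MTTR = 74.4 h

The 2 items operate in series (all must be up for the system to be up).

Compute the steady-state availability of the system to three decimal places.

A(A) = MTBF/(MTBF+MTTR) = 23999/(23999+118.9) = 0.995070
A(B) = MTBF/(MTBF+MTTR) = 27698/(27698+74.4) = 0.997321
Series availability: 0.995070 × 0.997321 = 0.992

0.992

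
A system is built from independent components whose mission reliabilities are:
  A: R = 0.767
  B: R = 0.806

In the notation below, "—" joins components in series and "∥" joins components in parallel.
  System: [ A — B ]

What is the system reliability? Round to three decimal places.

Series (A and B): 0.76700 × 0.80600 = 0.618

0.618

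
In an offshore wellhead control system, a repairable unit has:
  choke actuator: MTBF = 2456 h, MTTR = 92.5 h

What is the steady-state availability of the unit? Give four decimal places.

A(choke actuator) = MTBF/(MTBF+MTTR) = 2456/(2456+92.5) = 0.9637

0.9637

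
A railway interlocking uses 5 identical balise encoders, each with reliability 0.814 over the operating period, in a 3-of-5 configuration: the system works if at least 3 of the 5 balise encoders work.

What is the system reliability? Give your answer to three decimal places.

0.952

R = Σ_{i=3}^{5} C(5,i) p^i (1−p)^{5−i} with p = 0.814
C(5,3)·0.814^3·0.186^2 = 0.18659
C(5,4)·0.814^4·0.186^1 = 0.40830
C(5,5)·0.814^5·0.186^0 = 0.35737
Sum = 0.952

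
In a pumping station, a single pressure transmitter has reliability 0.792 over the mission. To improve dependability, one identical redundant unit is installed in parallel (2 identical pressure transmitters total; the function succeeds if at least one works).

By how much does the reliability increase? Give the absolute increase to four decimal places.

0.1647

R_before = 0.792
R_after = 1 − (1 − 0.792)^2 = 0.9567
ΔR = 0.9567 − 0.792 = 0.1647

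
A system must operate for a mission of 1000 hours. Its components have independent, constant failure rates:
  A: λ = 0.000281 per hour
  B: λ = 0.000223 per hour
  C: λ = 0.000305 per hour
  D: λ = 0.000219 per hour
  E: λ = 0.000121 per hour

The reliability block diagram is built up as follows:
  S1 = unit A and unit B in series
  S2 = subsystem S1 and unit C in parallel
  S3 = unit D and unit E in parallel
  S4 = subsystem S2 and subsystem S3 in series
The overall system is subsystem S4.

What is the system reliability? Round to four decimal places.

R(A) = exp(−0.000281 × 1000) = 0.755028
R(B) = exp(−0.000223 × 1000) = 0.800115
R(C) = exp(−0.000305 × 1000) = 0.737123
R(D) = exp(−0.000219 × 1000) = 0.803322
R(E) = exp(−0.000121 × 1000) = 0.886034
Series (A and B): 0.755028 × 0.800115 = 0.604109
Parallel ([0.604109] and C): 1 − (1 − 0.604109)(1 − 0.737123) = 0.895929
Parallel (D and E): 1 − (1 − 0.803322)(1 − 0.886034) = 0.977585
Series ([0.895929] and [0.977585]): 0.895929 × 0.977585 = 0.8758

0.8758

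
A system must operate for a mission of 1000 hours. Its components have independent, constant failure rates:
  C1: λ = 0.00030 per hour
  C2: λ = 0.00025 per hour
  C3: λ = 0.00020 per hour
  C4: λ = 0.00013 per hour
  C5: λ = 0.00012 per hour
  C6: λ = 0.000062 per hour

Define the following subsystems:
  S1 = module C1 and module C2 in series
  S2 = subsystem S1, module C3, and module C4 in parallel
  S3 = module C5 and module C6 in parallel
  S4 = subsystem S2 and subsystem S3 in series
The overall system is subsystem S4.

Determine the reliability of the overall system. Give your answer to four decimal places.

R(C1) = exp(−0.00030 × 1000) = 0.740818
R(C2) = exp(−0.00025 × 1000) = 0.778801
R(C3) = exp(−0.00020 × 1000) = 0.818731
R(C4) = exp(−0.00013 × 1000) = 0.878095
R(C5) = exp(−0.00012 × 1000) = 0.886920
R(C6) = exp(−0.000062 × 1000) = 0.939883
Series (C1 and C2): 0.740818 × 0.778801 = 0.576950
Parallel ([0.576950], C3, and C4): 1 − (1 − 0.576950)(1 − 0.818731)(1 − 0.878095) = 0.990652
Parallel (C5 and C6): 1 − (1 − 0.886920)(1 − 0.939883) = 0.993202
Series ([0.990652] and [0.993202]): 0.990652 × 0.993202 = 0.9839

0.9839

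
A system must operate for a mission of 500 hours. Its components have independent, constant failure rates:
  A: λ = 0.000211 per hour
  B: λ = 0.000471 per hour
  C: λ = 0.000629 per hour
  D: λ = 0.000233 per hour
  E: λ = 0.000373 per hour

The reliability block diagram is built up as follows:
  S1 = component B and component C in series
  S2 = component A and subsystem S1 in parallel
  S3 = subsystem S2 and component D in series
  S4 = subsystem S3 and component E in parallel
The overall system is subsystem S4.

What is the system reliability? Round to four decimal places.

0.9749

R(A) = exp(−0.000211 × 500) = 0.899874
R(B) = exp(−0.000471 × 500) = 0.790176
R(C) = exp(−0.000629 × 500) = 0.730154
R(D) = exp(−0.000233 × 500) = 0.890030
R(E) = exp(−0.000373 × 500) = 0.829859
Series (B and C): 0.790176 × 0.730154 = 0.576950
Parallel (A and [0.576950]): 1 − (1 − 0.899874)(1 − 0.576950) = 0.957642
Series ([0.957642] and D): 0.957642 × 0.890030 = 0.852330
Parallel ([0.852330] and E): 1 − (1 − 0.852330)(1 − 0.829859) = 0.9749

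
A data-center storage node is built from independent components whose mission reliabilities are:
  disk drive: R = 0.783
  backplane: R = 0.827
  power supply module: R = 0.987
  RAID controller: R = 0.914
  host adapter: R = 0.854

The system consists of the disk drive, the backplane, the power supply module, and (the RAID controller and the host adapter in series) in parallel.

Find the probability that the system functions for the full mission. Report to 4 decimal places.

0.9999

Series (RAID controller and host adapter): 0.914000 × 0.854000 = 0.780556
Parallel (disk drive, backplane, power supply module, and [0.780556]): 1 − (1 − 0.783000)(1 − 0.827000)(1 − 0.987000)(1 − 0.780556) = 0.9999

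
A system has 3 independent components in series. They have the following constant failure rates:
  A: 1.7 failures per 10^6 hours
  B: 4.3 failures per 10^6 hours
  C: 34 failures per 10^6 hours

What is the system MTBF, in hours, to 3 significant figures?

25000

Series of exponential components: λ_sys = Σ λ_i
λ_sys = 0.0000017 + 0.0000043 + 0.000034 = 4.0000e-05 /h
MTBF = 1 / λ_sys = 25000 h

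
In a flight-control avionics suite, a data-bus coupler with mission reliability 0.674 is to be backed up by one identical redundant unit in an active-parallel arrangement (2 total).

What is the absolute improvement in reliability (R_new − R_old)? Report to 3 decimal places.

R_before = 0.674
R_after = 1 − (1 − 0.674)^2 = 0.894
ΔR = 0.894 − 0.674 = 0.220

0.220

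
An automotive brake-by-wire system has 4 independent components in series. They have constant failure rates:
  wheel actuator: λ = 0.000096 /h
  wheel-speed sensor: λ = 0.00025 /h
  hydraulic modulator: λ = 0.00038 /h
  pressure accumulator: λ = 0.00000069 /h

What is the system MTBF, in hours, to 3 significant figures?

Series of exponential components: λ_sys = Σ λ_i
λ_sys = 0.000096 + 0.00025 + 0.00038 + 0.00000069 = 7.2669e-04 /h
MTBF = 1 / λ_sys = 1380 h

1380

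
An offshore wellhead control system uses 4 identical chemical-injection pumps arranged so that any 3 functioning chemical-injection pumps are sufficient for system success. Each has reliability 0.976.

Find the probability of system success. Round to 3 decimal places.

R = Σ_{i=3}^{4} C(4,i) p^i (1−p)^{4−i} with p = 0.976
C(4,3)·0.976^3·0.024^1 = 0.08925
C(4,4)·0.976^4·0.024^0 = 0.90740
Sum = 0.997

0.997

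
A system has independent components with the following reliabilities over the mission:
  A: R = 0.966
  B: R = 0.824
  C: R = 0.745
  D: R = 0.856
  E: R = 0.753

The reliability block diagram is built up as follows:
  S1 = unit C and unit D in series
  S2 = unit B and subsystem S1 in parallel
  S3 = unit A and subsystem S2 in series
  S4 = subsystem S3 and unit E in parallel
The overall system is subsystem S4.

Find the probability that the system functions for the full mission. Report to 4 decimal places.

0.9764

Series (C and D): 0.745000 × 0.856000 = 0.637720
Parallel (B and [0.637720]): 1 − (1 − 0.824000)(1 − 0.637720) = 0.936239
Series (A and [0.936239]): 0.966000 × 0.936239 = 0.904407
Parallel ([0.904407] and E): 1 − (1 − 0.904407)(1 − 0.753000) = 0.9764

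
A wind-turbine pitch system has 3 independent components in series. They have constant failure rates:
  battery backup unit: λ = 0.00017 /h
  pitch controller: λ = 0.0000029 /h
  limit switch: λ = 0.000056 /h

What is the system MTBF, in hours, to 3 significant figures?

Series of exponential components: λ_sys = Σ λ_i
λ_sys = 0.00017 + 0.0000029 + 0.000056 = 2.2890e-04 /h
MTBF = 1 / λ_sys = 4370 h

4370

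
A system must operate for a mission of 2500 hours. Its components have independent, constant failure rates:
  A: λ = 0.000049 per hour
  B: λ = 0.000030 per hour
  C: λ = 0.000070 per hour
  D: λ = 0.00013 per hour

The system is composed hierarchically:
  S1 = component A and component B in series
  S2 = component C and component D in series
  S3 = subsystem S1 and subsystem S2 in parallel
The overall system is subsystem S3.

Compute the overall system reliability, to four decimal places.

0.9295

R(A) = exp(−0.000049 × 2500) = 0.884706
R(B) = exp(−0.000030 × 2500) = 0.927743
R(C) = exp(−0.000070 × 2500) = 0.839457
R(D) = exp(−0.00013 × 2500) = 0.722527
Series (A and B): 0.884706 × 0.927743 = 0.820780
Series (C and D): 0.839457 × 0.722527 = 0.606530
Parallel ([0.820780] and [0.606530]): 1 − (1 − 0.820780)(1 − 0.606530) = 0.9295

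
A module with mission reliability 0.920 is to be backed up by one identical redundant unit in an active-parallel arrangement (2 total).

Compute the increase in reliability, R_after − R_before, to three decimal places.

0.074

R_before = 0.920
R_after = 1 − (1 − 0.920)^2 = 0.994
ΔR = 0.994 − 0.920 = 0.074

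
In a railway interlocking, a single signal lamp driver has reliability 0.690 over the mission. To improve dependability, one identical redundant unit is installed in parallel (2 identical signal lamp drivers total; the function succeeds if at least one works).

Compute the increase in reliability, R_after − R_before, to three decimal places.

R_before = 0.690
R_after = 1 − (1 − 0.690)^2 = 0.904
ΔR = 0.904 − 0.690 = 0.214

0.214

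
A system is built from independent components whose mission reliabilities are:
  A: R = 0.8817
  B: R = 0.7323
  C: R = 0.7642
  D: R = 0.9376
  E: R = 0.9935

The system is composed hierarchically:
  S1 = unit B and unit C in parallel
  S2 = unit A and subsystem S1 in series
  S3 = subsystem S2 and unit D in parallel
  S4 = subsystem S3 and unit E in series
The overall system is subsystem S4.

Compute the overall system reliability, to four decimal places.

0.9827

Parallel (B and C): 1 − (1 − 0.732300)(1 − 0.764200) = 0.936876
Series (A and [0.936876]): 0.881700 × 0.936876 = 0.826044
Parallel ([0.826044] and D): 1 − (1 − 0.826044)(1 − 0.937600) = 0.989145
Series ([0.989145] and E): 0.989145 × 0.993500 = 0.9827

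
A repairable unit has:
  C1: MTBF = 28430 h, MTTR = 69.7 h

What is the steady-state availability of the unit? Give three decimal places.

A(C1) = MTBF/(MTBF+MTTR) = 28430/(28430+69.7) = 0.998

0.998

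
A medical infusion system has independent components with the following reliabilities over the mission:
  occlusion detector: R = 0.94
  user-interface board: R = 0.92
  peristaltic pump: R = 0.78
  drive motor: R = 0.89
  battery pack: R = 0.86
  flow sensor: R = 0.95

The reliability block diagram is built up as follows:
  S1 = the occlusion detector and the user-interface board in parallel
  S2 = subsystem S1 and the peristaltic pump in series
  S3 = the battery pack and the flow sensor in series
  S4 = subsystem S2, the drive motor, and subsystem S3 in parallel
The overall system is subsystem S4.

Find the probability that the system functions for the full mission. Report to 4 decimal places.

0.9955

Parallel (occlusion detector and user-interface board): 1 − (1 − 0.940000)(1 − 0.920000) = 0.995200
Series ([0.995200] and peristaltic pump): 0.995200 × 0.780000 = 0.776256
Series (battery pack and flow sensor): 0.860000 × 0.950000 = 0.817000
Parallel ([0.776256], drive motor, and [0.817000]): 1 − (1 − 0.776256)(1 − 0.890000)(1 − 0.817000) = 0.9955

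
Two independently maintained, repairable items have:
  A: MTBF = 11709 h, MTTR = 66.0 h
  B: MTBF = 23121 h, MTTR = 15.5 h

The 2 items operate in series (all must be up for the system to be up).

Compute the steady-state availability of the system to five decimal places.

0.99373

A(A) = MTBF/(MTBF+MTTR) = 11709/(11709+66.0) = 0.994395
A(B) = MTBF/(MTBF+MTTR) = 23121/(23121+15.5) = 0.999330
Series availability: 0.994395 × 0.999330 = 0.99373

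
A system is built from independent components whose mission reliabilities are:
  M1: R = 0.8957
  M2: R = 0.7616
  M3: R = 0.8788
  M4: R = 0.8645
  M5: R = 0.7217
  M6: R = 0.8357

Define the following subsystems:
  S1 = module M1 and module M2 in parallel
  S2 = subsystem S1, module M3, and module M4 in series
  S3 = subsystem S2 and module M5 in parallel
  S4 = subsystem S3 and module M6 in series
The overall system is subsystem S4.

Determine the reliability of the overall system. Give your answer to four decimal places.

0.7754

Parallel (M1 and M2): 1 − (1 − 0.895700)(1 − 0.761600) = 0.975135
Series ([0.975135], M3, and M4): 0.975135 × 0.878800 × 0.864500 = 0.740832
Parallel ([0.740832] and M5): 1 − (1 − 0.740832)(1 − 0.721700) = 0.927874
Series ([0.927874] and M6): 0.927874 × 0.835700 = 0.7754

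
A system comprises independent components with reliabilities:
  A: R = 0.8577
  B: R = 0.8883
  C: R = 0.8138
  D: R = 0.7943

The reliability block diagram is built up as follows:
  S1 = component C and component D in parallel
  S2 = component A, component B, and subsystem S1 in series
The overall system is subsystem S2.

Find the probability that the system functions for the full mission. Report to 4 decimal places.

Parallel (C and D): 1 − (1 − 0.813800)(1 − 0.794300) = 0.961699
Series (A, B, and [0.961699]): 0.857700 × 0.888300 × 0.961699 = 0.7327

0.7327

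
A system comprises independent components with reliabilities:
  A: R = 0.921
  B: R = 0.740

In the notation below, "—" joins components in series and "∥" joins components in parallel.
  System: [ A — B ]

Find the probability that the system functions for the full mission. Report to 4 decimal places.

Series (A and B): 0.921000 × 0.740000 = 0.6815

0.6815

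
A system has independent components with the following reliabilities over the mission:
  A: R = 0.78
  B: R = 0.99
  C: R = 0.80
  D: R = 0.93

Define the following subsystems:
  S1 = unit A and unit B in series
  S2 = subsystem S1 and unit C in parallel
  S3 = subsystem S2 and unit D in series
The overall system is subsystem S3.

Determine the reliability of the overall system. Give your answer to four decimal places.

Series (A and B): 0.780000 × 0.990000 = 0.772200
Parallel ([0.772200] and C): 1 − (1 − 0.772200)(1 − 0.800000) = 0.954440
Series ([0.954440] and D): 0.954440 × 0.930000 = 0.8876

0.8876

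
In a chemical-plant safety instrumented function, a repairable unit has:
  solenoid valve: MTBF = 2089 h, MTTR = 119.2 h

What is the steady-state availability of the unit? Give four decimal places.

A(solenoid valve) = MTBF/(MTBF+MTTR) = 2089/(2089+119.2) = 0.9460

0.9460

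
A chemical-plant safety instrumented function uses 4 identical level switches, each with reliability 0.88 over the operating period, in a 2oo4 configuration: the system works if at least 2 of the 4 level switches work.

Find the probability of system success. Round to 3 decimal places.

R = Σ_{i=2}^{4} C(4,i) p^i (1−p)^{4−i} with p = 0.88
C(4,2)·0.88^2·0.12^2 = 0.06691
C(4,3)·0.88^3·0.12^1 = 0.32711
C(4,4)·0.88^4·0.12^0 = 0.59970
Sum = 0.994

0.994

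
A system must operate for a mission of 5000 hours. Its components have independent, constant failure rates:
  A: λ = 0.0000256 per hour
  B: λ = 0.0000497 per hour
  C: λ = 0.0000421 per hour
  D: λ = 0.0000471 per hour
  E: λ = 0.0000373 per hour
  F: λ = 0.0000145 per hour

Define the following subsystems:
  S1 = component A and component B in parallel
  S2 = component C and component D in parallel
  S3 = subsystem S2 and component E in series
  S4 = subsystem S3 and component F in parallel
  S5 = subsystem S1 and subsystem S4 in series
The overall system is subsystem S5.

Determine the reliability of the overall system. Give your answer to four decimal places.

0.9597

R(A) = exp(−0.0000256 × 5000) = 0.879853
R(B) = exp(−0.0000497 × 5000) = 0.779970
R(C) = exp(−0.0000421 × 5000) = 0.810179
R(D) = exp(−0.0000471 × 5000) = 0.790176
R(E) = exp(−0.0000373 × 5000) = 0.829859
R(F) = exp(−0.0000145 × 5000) = 0.930066
Parallel (A and B): 1 − (1 − 0.879853)(1 − 0.779970) = 0.973564
Parallel (C and D): 1 − (1 − 0.810179)(1 − 0.790176) = 0.960171
Series ([0.960171] and E): 0.960171 × 0.829859 = 0.796807
Parallel ([0.796807] and F): 1 − (1 − 0.796807)(1 − 0.930066) = 0.985790
Series ([0.973564] and [0.985790]): 0.973564 × 0.985790 = 0.9597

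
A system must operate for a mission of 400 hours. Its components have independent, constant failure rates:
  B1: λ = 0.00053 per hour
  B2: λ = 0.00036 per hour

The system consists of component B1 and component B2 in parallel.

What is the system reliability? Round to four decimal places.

0.9744

R(B1) = exp(−0.00053 × 400) = 0.808965
R(B2) = exp(−0.00036 × 400) = 0.865888
Parallel (B1 and B2): 1 − (1 − 0.808965)(1 − 0.865888) = 0.9744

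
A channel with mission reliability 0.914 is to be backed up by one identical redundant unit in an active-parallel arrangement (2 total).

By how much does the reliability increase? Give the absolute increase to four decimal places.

R_before = 0.914
R_after = 1 − (1 − 0.914)^2 = 0.9926
ΔR = 0.9926 − 0.914 = 0.0786

0.0786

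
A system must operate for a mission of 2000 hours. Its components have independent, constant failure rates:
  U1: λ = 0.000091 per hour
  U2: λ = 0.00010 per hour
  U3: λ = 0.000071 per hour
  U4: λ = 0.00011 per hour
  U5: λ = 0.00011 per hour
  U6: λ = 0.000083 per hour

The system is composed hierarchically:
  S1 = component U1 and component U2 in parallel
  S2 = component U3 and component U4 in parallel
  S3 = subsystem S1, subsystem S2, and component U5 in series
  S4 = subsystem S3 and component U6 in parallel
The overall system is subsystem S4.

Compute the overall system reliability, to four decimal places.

R(U1) = exp(−0.000091 × 2000) = 0.833601
R(U2) = exp(−0.00010 × 2000) = 0.818731
R(U3) = exp(−0.000071 × 2000) = 0.867621
R(U4) = exp(−0.00011 × 2000) = 0.802519
R(U5) = exp(−0.00011 × 2000) = 0.802519
R(U6) = exp(−0.000083 × 2000) = 0.847046
Parallel (U1 and U2): 1 − (1 − 0.833601)(1 − 0.818731) = 0.969837
Parallel (U3 and U4): 1 − (1 − 0.867621)(1 − 0.802519) = 0.973858
Series ([0.969837], [0.973858], and U5): 0.969837 × 0.973858 × 0.802519 = 0.757966
Parallel ([0.757966] and U6): 1 − (1 − 0.757966)(1 − 0.847046) = 0.9630

0.9630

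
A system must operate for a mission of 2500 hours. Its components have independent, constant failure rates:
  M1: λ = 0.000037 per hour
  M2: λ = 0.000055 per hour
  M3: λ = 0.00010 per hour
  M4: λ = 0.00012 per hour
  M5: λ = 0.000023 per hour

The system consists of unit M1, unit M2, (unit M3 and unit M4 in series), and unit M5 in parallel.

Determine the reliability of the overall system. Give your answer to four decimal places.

R(M1) = exp(−0.000037 × 2500) = 0.911649
R(M2) = exp(−0.000055 × 2500) = 0.871534
R(M3) = exp(−0.00010 × 2500) = 0.778801
R(M4) = exp(−0.00012 × 2500) = 0.740818
R(M5) = exp(−0.000023 × 2500) = 0.944122
Series (M3 and M4): 0.778801 × 0.740818 = 0.576950
Parallel (M1, M2, [0.576950], and M5): 1 − (1 − 0.911649)(1 − 0.871534)(1 − 0.576950)(1 − 0.944122) = 0.9997

0.9997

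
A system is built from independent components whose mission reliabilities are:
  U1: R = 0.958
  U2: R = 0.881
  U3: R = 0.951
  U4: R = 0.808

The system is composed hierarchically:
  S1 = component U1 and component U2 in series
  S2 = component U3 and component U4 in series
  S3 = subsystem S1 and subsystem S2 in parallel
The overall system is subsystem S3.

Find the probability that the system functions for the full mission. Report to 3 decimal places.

0.964

Series (U1 and U2): 0.95800 × 0.88100 = 0.84400
Series (U3 and U4): 0.95100 × 0.80800 = 0.76841
Parallel ([0.84400] and [0.76841]): 1 − (1 − 0.84400)(1 − 0.76841) = 0.964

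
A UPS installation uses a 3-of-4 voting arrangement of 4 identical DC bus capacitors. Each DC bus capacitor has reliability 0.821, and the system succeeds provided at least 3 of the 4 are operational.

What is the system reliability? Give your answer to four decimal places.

R = Σ_{i=3}^{4} C(4,i) p^i (1−p)^{4−i} with p = 0.821
C(4,3)·0.821^3·0.179^1 = 0.396226
C(4,4)·0.821^4·0.179^0 = 0.454331
Sum = 0.8506

0.8506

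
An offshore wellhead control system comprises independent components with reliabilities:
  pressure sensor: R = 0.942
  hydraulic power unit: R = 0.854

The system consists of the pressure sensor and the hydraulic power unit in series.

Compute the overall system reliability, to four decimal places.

Series (pressure sensor and hydraulic power unit): 0.942000 × 0.854000 = 0.8045

0.8045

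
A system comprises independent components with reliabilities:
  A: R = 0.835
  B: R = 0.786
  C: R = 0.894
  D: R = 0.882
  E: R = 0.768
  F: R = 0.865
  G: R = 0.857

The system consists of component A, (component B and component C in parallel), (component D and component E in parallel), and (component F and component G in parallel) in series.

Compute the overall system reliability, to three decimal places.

0.778

Parallel (B and C): 1 − (1 − 0.78600)(1 − 0.89400) = 0.97732
Parallel (D and E): 1 − (1 − 0.88200)(1 − 0.76800) = 0.97262
Parallel (F and G): 1 − (1 − 0.86500)(1 − 0.85700) = 0.98070
Series (A, [0.97732], [0.97262], and [0.98070]): 0.83500 × 0.97732 × 0.97262 × 0.98070 = 0.778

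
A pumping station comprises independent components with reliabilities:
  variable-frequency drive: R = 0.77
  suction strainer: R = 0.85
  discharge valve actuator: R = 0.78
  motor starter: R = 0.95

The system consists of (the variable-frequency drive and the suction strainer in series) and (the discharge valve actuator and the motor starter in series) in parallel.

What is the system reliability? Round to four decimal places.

Series (variable-frequency drive and suction strainer): 0.770000 × 0.850000 = 0.654500
Series (discharge valve actuator and motor starter): 0.780000 × 0.950000 = 0.741000
Parallel ([0.654500] and [0.741000]): 1 − (1 − 0.654500)(1 − 0.741000) = 0.9105

0.9105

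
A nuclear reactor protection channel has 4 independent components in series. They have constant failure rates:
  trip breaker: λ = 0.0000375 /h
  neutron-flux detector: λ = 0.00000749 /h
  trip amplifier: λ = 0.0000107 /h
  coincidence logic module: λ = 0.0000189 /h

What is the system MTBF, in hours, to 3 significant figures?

Series of exponential components: λ_sys = Σ λ_i
λ_sys = 0.0000375 + 0.00000749 + 0.0000107 + 0.0000189 = 7.4590e-05 /h
MTBF = 1 / λ_sys = 13400 h

13400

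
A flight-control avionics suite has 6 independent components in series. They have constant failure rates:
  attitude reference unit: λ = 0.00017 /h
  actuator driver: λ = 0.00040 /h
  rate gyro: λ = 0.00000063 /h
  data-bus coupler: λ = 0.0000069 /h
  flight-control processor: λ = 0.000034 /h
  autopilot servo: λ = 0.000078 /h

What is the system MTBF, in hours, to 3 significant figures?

Series of exponential components: λ_sys = Σ λ_i
λ_sys = 0.00017 + 0.00040 + 0.00000063 + 0.0000069 + 0.000034 + 0.000078 = 6.8953e-04 /h
MTBF = 1 / λ_sys = 1450 h

1450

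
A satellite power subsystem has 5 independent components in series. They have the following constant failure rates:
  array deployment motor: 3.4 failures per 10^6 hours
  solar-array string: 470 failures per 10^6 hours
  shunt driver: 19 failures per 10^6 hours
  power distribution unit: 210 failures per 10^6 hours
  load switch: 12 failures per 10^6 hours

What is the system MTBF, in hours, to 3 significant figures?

1400

Series of exponential components: λ_sys = Σ λ_i
λ_sys = 0.0000034 + 0.00047 + 0.000019 + 0.00021 + 0.000012 = 7.1440e-04 /h
MTBF = 1 / λ_sys = 1400 h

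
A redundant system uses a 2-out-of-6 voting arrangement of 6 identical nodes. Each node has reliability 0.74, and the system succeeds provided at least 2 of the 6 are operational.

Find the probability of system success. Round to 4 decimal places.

R = Σ_{i=2}^{6} C(6,i) p^i (1−p)^{6−i} with p = 0.74
C(6,2)·0.74^2·0.26^4 = 0.037536
C(6,3)·0.74^3·0.26^3 = 0.142444
C(6,4)·0.74^4·0.26^2 = 0.304064
C(6,5)·0.74^5·0.26^1 = 0.346165
C(6,6)·0.74^6·0.26^0 = 0.164206
Sum = 0.9944

0.9944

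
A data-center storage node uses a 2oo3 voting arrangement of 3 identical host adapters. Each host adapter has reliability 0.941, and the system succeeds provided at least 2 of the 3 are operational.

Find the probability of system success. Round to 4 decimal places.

0.9900

R = Σ_{i=2}^{3} C(3,i) p^i (1−p)^{3−i} with p = 0.941
C(3,2)·0.941^2·0.059^1 = 0.156730
C(3,3)·0.941^3·0.059^0 = 0.833238
Sum = 0.9900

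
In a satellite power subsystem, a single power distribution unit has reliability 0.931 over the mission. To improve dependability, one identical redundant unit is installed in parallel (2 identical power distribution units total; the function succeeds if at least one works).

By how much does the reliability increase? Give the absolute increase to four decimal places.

0.0642

R_before = 0.931
R_after = 1 − (1 − 0.931)^2 = 0.9952
ΔR = 0.9952 − 0.931 = 0.0642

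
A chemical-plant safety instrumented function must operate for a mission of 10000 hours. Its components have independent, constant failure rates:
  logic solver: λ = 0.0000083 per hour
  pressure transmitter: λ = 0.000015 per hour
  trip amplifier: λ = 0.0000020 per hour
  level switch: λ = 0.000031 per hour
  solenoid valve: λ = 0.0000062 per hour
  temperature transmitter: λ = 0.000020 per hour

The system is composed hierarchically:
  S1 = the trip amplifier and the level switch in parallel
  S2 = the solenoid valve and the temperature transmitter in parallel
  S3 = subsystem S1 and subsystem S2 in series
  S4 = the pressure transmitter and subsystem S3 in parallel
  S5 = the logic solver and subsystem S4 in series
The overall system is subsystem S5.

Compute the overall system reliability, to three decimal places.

R(logic solver) = exp(−0.0000083 × 10000) = 0.92035
R(pressure transmitter) = exp(−0.000015 × 10000) = 0.86071
R(trip amplifier) = exp(−0.0000020 × 10000) = 0.98020
R(level switch) = exp(−0.000031 × 10000) = 0.73345
R(solenoid valve) = exp(−0.0000062 × 10000) = 0.93988
R(temperature transmitter) = exp(−0.000020 × 10000) = 0.81873
Parallel (trip amplifier and level switch): 1 − (1 − 0.98020)(1 − 0.73345) = 0.99472
Parallel (solenoid valve and temperature transmitter): 1 − (1 − 0.93988)(1 − 0.81873) = 0.98910
Series ([0.99472] and [0.98910]): 0.99472 × 0.98910 = 0.98388
Parallel (pressure transmitter and [0.98388]): 1 − (1 − 0.86071)(1 − 0.98388) = 0.99775
Series (logic solver and [0.99775]): 0.92035 × 0.99775 = 0.918

0.918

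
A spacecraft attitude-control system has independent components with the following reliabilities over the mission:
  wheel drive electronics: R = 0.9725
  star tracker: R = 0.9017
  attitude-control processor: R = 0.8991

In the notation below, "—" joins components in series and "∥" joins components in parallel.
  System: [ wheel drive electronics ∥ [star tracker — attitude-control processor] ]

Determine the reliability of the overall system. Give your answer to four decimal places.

Series (star tracker and attitude-control processor): 0.901700 × 0.899100 = 0.810718
Parallel (wheel drive electronics and [0.810718]): 1 − (1 − 0.972500)(1 − 0.810718) = 0.9948

0.9948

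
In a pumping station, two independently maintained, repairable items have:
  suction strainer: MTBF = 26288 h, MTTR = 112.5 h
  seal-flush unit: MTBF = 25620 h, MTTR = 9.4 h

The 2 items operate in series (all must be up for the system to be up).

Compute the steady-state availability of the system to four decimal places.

A(suction strainer) = MTBF/(MTBF+MTTR) = 26288/(26288+112.5) = 0.995739
A(seal-flush unit) = MTBF/(MTBF+MTTR) = 25620/(25620+9.4) = 0.999633
Series availability: 0.995739 × 0.999633 = 0.9954

0.9954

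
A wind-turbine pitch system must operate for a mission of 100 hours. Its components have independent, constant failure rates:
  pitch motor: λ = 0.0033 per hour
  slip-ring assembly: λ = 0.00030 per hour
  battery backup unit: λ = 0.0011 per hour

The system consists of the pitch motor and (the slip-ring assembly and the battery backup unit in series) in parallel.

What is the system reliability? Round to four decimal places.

0.9633

R(pitch motor) = exp(−0.0033 × 100) = 0.718924
R(slip-ring assembly) = exp(−0.00030 × 100) = 0.970446
R(battery backup unit) = exp(−0.0011 × 100) = 0.895834
Series (slip-ring assembly and battery backup unit): 0.970446 × 0.895834 = 0.869359
Parallel (pitch motor and [0.869359]): 1 − (1 − 0.718924)(1 − 0.869359) = 0.9633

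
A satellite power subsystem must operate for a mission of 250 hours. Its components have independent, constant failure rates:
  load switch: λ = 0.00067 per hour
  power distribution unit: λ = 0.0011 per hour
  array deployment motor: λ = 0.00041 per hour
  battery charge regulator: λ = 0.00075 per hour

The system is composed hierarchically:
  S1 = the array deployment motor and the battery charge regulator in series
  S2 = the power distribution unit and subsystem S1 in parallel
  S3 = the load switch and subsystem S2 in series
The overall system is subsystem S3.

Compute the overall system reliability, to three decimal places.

0.795

R(load switch) = exp(−0.00067 × 250) = 0.84578
R(power distribution unit) = exp(−0.0011 × 250) = 0.75957
R(array deployment motor) = exp(−0.00041 × 250) = 0.90258
R(battery charge regulator) = exp(−0.00075 × 250) = 0.82903
Series (array deployment motor and battery charge regulator): 0.90258 × 0.82903 = 0.74827
Parallel (power distribution unit and [0.74827]): 1 − (1 − 0.75957)(1 − 0.74827) = 0.93948
Series (load switch and [0.93948]): 0.84578 × 0.93948 = 0.795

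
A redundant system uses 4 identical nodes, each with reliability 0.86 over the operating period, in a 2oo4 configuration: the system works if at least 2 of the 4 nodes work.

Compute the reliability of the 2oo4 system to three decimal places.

0.990

R = Σ_{i=2}^{4} C(4,i) p^i (1−p)^{4−i} with p = 0.86
C(4,2)·0.86^2·0.14^2 = 0.08698
C(4,3)·0.86^3·0.14^1 = 0.35619
C(4,4)·0.86^4·0.14^0 = 0.54701
Sum = 0.990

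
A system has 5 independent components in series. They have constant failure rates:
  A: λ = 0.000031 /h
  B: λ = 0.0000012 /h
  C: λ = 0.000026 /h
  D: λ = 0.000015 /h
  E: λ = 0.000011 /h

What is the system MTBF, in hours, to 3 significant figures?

Series of exponential components: λ_sys = Σ λ_i
λ_sys = 0.000031 + 0.0000012 + 0.000026 + 0.000015 + 0.000011 = 8.4200e-05 /h
MTBF = 1 / λ_sys = 11900 h

11900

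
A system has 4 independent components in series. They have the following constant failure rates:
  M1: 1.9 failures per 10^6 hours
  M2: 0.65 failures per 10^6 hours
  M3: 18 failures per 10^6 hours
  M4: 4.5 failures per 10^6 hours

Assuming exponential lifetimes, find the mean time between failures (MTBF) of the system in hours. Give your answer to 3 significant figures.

39900

Series of exponential components: λ_sys = Σ λ_i
λ_sys = 0.0000019 + 0.00000065 + 0.000018 + 0.0000045 = 2.5050e-05 /h
MTBF = 1 / λ_sys = 39900 h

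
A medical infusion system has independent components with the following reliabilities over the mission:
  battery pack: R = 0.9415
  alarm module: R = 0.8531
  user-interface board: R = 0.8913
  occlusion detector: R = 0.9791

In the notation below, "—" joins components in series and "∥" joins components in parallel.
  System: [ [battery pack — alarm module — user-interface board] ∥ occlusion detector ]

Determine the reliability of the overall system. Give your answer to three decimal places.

0.994

Series (battery pack, alarm module, and user-interface board): 0.94150 × 0.85310 × 0.89130 = 0.71589
Parallel ([0.71589] and occlusion detector): 1 − (1 − 0.71589)(1 − 0.97910) = 0.994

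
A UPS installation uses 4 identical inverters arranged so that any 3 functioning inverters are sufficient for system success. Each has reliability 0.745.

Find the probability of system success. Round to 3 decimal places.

R = Σ_{i=3}^{4} C(4,i) p^i (1−p)^{4−i} with p = 0.745
C(4,3)·0.745^3·0.255^1 = 0.42176
C(4,4)·0.745^4·0.255^0 = 0.30805
Sum = 0.730

0.730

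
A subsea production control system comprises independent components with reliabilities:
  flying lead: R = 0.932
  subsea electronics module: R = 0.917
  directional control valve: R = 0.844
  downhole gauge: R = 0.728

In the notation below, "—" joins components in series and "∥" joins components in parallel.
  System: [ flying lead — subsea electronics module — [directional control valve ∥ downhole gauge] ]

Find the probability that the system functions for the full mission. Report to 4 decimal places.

0.8184

Parallel (directional control valve and downhole gauge): 1 − (1 − 0.844000)(1 − 0.728000) = 0.957568
Series (flying lead, subsea electronics module, and [0.957568]): 0.932000 × 0.917000 × 0.957568 = 0.8184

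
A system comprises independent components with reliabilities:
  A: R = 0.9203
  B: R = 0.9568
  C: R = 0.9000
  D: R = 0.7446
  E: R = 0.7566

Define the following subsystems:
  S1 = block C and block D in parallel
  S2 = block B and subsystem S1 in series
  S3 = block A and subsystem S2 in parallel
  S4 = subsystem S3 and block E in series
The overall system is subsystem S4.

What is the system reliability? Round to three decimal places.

Parallel (C and D): 1 − (1 − 0.90000)(1 − 0.74460) = 0.97446
Series (B and [0.97446]): 0.95680 × 0.97446 = 0.93236
Parallel (A and [0.93236]): 1 − (1 − 0.92030)(1 − 0.93236) = 0.99461
Series ([0.99461] and E): 0.99461 × 0.75660 = 0.753

0.753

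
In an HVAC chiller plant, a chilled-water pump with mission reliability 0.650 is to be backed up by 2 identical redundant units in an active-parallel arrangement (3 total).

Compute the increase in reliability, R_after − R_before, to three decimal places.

0.307

R_before = 0.650
R_after = 1 − (1 − 0.650)^3 = 0.957
ΔR = 0.957 − 0.650 = 0.307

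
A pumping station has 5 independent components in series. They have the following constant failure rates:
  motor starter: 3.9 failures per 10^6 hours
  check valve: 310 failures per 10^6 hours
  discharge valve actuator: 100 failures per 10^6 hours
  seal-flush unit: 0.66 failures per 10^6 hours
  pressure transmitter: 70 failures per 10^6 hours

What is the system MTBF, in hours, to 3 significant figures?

Series of exponential components: λ_sys = Σ λ_i
λ_sys = 0.0000039 + 0.00031 + 0.00010 + 0.00000066 + 0.000070 = 4.8456e-04 /h
MTBF = 1 / λ_sys = 2060 h

2060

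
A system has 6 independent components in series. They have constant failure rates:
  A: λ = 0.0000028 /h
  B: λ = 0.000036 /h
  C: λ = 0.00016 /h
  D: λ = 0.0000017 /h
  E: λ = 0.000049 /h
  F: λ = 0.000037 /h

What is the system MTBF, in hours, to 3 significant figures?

3490

Series of exponential components: λ_sys = Σ λ_i
λ_sys = 0.0000028 + 0.000036 + 0.00016 + 0.0000017 + 0.000049 + 0.000037 = 2.8650e-04 /h
MTBF = 1 / λ_sys = 3490 h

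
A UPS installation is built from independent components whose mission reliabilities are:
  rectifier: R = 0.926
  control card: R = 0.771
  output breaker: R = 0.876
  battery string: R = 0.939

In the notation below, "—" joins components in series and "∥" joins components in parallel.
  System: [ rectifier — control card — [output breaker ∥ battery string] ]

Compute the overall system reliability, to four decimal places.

0.7085

Parallel (output breaker and battery string): 1 − (1 − 0.876000)(1 − 0.939000) = 0.992436
Series (rectifier, control card, and [0.992436]): 0.926000 × 0.771000 × 0.992436 = 0.7085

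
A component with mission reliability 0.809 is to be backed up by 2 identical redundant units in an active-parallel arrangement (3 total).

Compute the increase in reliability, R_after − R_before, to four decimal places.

0.1840

R_before = 0.809
R_after = 1 − (1 − 0.809)^3 = 0.9930
ΔR = 0.9930 − 0.809 = 0.1840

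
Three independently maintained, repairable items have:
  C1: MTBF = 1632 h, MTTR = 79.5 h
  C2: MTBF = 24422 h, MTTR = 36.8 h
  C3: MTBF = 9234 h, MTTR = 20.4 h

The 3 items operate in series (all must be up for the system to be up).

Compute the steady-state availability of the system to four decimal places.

0.9500

A(C1) = MTBF/(MTBF+MTTR) = 1632/(1632+79.5) = 0.953550
A(C2) = MTBF/(MTBF+MTTR) = 24422/(24422+36.8) = 0.998495
A(C3) = MTBF/(MTBF+MTTR) = 9234/(9234+20.4) = 0.997796
Series availability: 0.953550 × 0.998495 × 0.997796 = 0.9500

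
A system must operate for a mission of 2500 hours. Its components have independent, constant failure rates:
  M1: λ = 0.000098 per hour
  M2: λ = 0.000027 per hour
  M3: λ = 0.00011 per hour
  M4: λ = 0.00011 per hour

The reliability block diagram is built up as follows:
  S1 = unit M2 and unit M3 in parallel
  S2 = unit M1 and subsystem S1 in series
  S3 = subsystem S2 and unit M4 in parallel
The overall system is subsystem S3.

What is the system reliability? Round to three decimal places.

0.945

R(M1) = exp(−0.000098 × 2500) = 0.78270
R(M2) = exp(−0.000027 × 2500) = 0.93473
R(M3) = exp(−0.00011 × 2500) = 0.75957
R(M4) = exp(−0.00011 × 2500) = 0.75957
Parallel (M2 and M3): 1 − (1 − 0.93473)(1 − 0.75957) = 0.98431
Series (M1 and [0.98431]): 0.78270 × 0.98431 = 0.77042
Parallel ([0.77042] and M4): 1 − (1 − 0.77042)(1 − 0.75957) = 0.945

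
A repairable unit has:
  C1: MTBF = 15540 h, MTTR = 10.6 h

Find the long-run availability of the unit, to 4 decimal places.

0.9993

A(C1) = MTBF/(MTBF+MTTR) = 15540/(15540+10.6) = 0.9993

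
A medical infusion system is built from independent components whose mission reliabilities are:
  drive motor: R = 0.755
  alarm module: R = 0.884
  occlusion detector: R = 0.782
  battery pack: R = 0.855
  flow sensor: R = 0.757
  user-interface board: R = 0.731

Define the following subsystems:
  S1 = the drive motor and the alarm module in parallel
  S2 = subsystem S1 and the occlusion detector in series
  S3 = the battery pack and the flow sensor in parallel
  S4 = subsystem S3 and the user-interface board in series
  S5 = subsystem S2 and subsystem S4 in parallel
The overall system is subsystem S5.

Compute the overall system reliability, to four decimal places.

Parallel (drive motor and alarm module): 1 − (1 − 0.755000)(1 − 0.884000) = 0.971580
Series ([0.971580] and occlusion detector): 0.971580 × 0.782000 = 0.759776
Parallel (battery pack and flow sensor): 1 − (1 − 0.855000)(1 − 0.757000) = 0.964765
Series ([0.964765] and user-interface board): 0.964765 × 0.731000 = 0.705243
Parallel ([0.759776] and [0.705243]): 1 − (1 − 0.759776)(1 − 0.705243) = 0.9292

0.9292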